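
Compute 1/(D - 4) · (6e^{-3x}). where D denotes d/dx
- \frac{6 e^{- 3 x}}{7}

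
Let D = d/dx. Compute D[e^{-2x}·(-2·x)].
2 \left(2 x - 1\right) e^{- 2 x}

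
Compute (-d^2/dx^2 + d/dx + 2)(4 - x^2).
- 2 x^{2} - 2 x + 10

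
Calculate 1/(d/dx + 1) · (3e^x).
\frac{3 e^{x}}{2}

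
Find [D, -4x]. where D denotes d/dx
-4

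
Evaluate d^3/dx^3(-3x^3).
-18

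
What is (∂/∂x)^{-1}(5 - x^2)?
- \frac{x^{3}}{3} + 5 x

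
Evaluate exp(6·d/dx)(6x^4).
6 x^{4} + 144 x^{3} + 1296 x^{2} + 5184 x + 7776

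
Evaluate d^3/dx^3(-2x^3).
-12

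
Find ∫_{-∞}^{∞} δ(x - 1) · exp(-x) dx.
e^{-1}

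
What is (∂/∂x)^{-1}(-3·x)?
- \frac{3 x^{2}}{2}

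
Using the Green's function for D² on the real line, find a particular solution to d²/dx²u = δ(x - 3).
\frac{|x - 3|}{2}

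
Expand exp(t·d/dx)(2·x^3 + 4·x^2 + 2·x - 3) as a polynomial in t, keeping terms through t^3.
2 t^{3} + t^{2} \left(6 x + 4\right) + 2 t \left(3 x^{2} + 4 x + 1\right) + 2 x^{3} + 4 x^{2} + 2 x - 3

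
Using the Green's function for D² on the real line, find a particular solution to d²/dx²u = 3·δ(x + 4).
\frac{3|x + 4|}{2}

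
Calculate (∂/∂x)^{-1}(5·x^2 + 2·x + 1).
\frac{5 x^{3}}{3} + x^{2} + x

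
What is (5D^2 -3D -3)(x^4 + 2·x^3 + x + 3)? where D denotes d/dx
- 3 x^{4} - 18 x^{3} + 42 x^{2} + 57 x - 12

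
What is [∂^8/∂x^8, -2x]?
-16\frac{d^{7}}{dx^{7}}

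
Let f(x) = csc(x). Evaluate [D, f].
- \cot{\left(x \right)} \csc{\left(x \right)}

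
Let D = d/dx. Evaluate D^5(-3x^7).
- 7560 x^{2}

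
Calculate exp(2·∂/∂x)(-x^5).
- x^{5} - 10 x^{4} - 40 x^{3} - 80 x^{2} - 80 x - 32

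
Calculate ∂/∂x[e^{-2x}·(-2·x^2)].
4 x \left(x - 1\right) e^{- 2 x}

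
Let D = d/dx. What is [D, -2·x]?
-2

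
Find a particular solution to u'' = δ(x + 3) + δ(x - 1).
\frac{|x + 3|}{2} + \frac{|x - 1|}{2}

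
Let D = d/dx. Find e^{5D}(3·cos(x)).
3 \cos{\left(x + 5 \right)}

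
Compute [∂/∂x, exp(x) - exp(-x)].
2 \cosh{\left(x \right)}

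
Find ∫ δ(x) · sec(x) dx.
1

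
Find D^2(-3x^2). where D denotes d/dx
-6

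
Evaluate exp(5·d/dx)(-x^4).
- x^{4} - 20 x^{3} - 150 x^{2} - 500 x - 625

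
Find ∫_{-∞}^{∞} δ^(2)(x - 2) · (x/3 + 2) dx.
0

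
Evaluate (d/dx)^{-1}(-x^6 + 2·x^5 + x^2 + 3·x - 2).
- \frac{x^{7}}{7} + \frac{x^{6}}{3} + \frac{x^{3}}{3} + \frac{3 x^{2}}{2} - 2 x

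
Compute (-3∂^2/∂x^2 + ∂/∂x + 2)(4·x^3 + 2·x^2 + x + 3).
8 x^{3} + 16 x^{2} - 66 x - 5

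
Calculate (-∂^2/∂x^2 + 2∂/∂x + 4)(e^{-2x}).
- 4 e^{- 2 x}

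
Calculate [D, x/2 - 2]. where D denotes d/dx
\frac{1}{2}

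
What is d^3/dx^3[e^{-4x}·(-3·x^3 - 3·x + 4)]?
2 \left(96 x^{3} - 216 x^{2} + 204 x - 209\right) e^{- 4 x}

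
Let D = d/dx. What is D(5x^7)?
35 x^{6}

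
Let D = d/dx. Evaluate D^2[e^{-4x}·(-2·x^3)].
4 x \left(- 8 x^{2} + 12 x - 3\right) e^{- 4 x}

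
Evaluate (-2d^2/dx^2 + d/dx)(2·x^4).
8 x^{2} \left(x - 6\right)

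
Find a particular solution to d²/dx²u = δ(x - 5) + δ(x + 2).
\frac{|x - 5|}{2} + \frac{|x + 2|}{2}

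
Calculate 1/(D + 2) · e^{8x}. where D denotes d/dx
\frac{e^{8 x}}{10}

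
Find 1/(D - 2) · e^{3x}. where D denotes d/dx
e^{3 x}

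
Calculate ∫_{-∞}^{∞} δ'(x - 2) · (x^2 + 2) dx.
-4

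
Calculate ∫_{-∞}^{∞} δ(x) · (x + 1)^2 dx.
1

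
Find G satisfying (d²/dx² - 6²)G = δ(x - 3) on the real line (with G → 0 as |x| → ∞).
-\frac{e^{-6|x - 3|}}{12}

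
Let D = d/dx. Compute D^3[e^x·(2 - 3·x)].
\left(- 3 x - 7\right) e^{x}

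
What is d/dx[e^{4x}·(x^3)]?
x^{2} \left(4 x + 3\right) e^{4 x}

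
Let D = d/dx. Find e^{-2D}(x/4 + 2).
\frac{x}{4} + \frac{3}{2}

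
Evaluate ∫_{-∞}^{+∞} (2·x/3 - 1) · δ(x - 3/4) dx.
- \frac{1}{2}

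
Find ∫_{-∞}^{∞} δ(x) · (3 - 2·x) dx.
3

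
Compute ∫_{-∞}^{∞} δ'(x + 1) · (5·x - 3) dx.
-5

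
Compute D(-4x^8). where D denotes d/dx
- 32 x^{7}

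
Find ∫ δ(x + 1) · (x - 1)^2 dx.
4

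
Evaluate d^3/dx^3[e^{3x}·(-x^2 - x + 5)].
\left(- 27 x^{2} - 81 x + 90\right) e^{3 x}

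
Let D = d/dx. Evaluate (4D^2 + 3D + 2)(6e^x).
54 e^{x}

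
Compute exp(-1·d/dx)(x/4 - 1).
\frac{x}{4} - \frac{5}{4}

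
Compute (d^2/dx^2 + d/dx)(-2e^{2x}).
- 12 e^{2 x}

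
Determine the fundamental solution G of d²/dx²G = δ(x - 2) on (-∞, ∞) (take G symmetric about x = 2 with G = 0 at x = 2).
\frac{|x - 2|}{2}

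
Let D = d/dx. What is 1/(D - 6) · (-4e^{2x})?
e^{2 x}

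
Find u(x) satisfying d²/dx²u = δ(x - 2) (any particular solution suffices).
\frac{|x - 2|}{2}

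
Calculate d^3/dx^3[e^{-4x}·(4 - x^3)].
2 \left(32 x^{3} - 72 x^{2} + 36 x - 131\right) e^{- 4 x}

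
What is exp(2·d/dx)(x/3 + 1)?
\frac{x}{3} + \frac{5}{3}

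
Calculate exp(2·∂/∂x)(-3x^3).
- 3 x^{3} - 18 x^{2} - 36 x - 24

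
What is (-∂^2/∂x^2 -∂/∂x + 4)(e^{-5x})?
- 16 e^{- 5 x}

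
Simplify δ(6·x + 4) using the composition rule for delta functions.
\frac{\delta(x + 2/3)}{6}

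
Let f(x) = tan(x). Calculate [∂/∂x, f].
\frac{1}{\cos^{2}{\left(x \right)}}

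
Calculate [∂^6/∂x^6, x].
6\frac{d^{5}}{dx^{5}}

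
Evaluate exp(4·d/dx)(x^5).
x^{5} + 20 x^{4} + 160 x^{3} + 640 x^{2} + 1280 x + 1024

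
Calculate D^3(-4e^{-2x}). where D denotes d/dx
32 e^{- 2 x}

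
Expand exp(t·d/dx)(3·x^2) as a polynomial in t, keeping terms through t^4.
3 t^{2} + 6 t x + 3 x^{2}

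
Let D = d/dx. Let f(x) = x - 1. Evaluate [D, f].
1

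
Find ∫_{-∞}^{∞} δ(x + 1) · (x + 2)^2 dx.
1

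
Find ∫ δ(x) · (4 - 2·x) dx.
4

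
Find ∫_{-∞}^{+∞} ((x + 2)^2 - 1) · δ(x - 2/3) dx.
\frac{55}{9}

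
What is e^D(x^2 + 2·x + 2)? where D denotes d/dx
x^{2} + 4 x + 5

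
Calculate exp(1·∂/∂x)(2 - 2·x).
- 2 x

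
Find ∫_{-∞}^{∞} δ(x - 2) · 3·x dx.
6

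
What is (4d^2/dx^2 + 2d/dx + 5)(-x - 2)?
- 5 x - 12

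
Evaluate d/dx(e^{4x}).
4 e^{4 x}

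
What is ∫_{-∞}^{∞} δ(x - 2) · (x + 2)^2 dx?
16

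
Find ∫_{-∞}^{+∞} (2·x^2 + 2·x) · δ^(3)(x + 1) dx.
0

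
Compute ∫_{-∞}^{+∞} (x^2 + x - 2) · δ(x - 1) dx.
0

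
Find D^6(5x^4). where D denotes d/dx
0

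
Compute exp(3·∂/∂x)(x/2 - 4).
\frac{x}{2} - \frac{5}{2}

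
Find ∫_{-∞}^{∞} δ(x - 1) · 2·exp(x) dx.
2 e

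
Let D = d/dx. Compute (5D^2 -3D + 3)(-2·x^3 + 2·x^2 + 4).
- 6 x^{3} + 24 x^{2} - 72 x + 32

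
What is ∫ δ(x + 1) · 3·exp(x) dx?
\frac{3}{e}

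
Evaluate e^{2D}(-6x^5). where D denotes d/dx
- 6 x^{5} - 60 x^{4} - 240 x^{3} - 480 x^{2} - 480 x - 192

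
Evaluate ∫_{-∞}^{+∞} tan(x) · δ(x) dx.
0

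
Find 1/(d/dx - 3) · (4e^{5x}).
2 e^{5 x}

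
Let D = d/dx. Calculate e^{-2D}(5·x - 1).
5 x - 11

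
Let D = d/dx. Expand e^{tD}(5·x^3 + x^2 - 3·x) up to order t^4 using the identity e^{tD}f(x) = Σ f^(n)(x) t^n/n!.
5 t^{3} + t^{2} \left(15 x + 1\right) + t \left(15 x^{2} + 2 x - 3\right) + 5 x^{3} + x^{2} - 3 x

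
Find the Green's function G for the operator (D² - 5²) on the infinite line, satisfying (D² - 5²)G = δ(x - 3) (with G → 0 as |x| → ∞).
-\frac{e^{-5|x - 3|}}{10}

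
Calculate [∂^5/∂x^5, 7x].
35\frac{d^{4}}{dx^{4}}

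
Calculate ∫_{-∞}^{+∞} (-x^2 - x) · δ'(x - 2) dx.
5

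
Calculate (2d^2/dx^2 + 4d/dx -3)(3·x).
12 - 9 x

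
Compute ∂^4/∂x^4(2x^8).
3360 x^{4}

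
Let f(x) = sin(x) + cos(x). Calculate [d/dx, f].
- \sin{\left(x \right)} + \cos{\left(x \right)}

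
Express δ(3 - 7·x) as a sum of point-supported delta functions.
\frac{\delta(x - 3/7)}{7}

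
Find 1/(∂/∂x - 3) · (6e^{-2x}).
- \frac{6 e^{- 2 x}}{5}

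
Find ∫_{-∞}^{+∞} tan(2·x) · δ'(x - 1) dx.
- \frac{2}{\cos^{2}{\left(2 \right)}}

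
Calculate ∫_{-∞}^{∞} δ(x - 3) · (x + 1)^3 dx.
64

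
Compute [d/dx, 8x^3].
24 x^{2}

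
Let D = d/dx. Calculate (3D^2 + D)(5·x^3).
15 x \left(x + 6\right)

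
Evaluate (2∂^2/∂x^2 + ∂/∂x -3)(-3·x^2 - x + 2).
9 x^{2} - 3 x - 19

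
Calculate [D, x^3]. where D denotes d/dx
3 x^{2}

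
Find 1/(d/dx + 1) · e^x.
\frac{e^{x}}{2}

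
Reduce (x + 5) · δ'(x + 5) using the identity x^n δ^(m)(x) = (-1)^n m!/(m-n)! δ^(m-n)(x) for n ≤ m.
-\delta(x + 5)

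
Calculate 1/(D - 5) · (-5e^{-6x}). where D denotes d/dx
\frac{5 e^{- 6 x}}{11}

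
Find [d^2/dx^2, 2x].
4\frac{d}{dx}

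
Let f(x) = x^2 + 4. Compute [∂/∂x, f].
2 x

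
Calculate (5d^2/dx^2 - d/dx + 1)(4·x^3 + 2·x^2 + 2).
4 x^{3} - 10 x^{2} + 116 x + 22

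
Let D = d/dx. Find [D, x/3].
\frac{1}{3}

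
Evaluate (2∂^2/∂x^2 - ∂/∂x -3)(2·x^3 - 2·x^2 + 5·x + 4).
- 6 x^{3} + 13 x - 25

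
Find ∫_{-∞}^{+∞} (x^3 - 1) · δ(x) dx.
-1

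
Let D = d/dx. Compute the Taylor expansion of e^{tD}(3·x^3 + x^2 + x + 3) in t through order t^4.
3 t^{3} + t^{2} \left(9 x + 1\right) + t \left(9 x^{2} + 2 x + 1\right) + 3 x^{3} + x^{2} + x + 3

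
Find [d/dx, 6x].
6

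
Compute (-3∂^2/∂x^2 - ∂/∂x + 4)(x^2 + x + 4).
4 x^{2} + 2 x + 9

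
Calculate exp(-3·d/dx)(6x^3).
6 x^{3} - 54 x^{2} + 162 x - 162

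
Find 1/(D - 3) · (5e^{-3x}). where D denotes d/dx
- \frac{5 e^{- 3 x}}{6}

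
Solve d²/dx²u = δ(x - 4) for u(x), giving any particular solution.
\frac{|x - 4|}{2}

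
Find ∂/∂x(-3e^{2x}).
- 6 e^{2 x}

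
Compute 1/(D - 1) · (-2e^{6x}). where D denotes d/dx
- \frac{2 e^{6 x}}{5}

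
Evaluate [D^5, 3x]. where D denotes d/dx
15D^{4}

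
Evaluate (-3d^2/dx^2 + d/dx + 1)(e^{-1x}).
- 3 e^{- x}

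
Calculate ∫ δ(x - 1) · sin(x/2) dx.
\sin{\left(\frac{1}{2} \right)}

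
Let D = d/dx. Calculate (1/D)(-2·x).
- x^{2}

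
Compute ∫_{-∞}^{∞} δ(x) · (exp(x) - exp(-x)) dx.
0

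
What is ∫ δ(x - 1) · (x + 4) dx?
5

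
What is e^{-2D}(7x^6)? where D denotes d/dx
7 x^{6} - 84 x^{5} + 420 x^{4} - 1120 x^{3} + 1680 x^{2} - 1344 x + 448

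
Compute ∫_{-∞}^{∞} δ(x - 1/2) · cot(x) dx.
\cot{\left(\frac{1}{2} \right)}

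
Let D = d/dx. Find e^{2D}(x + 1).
x + 3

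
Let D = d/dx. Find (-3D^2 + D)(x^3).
3 x \left(x - 6\right)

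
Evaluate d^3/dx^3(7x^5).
420 x^{2}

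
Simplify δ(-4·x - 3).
\frac{\delta(x + 3/4)}{4}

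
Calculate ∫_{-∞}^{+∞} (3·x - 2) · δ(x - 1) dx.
1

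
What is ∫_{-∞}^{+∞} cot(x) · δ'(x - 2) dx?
\frac{1}{\sin^{2}{\left(2 \right)}}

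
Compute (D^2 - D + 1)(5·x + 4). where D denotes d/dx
5 x - 1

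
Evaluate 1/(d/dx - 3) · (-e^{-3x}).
\frac{e^{- 3 x}}{6}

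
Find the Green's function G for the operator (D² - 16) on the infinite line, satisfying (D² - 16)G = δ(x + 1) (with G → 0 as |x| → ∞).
-\frac{e^{-4|x + 1|}}{8}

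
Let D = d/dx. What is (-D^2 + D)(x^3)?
3 x \left(x - 2\right)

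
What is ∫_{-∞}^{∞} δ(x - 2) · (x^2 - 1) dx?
3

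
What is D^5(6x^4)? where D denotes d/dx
0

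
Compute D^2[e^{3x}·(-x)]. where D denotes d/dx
\left(- 9 x - 6\right) e^{3 x}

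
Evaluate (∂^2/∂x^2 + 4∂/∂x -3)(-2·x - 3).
6 x + 1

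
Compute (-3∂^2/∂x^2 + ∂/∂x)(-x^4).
4 x^{2} \left(9 - x\right)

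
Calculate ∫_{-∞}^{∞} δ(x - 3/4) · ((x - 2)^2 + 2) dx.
\frac{57}{16}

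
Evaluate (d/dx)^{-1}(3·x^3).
\frac{3 x^{4}}{4}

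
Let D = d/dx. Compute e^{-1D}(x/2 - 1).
\frac{x}{2} - \frac{3}{2}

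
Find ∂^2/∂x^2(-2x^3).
- 12 x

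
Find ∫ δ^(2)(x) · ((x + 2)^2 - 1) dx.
2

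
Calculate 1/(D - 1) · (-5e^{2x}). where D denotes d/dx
- 5 e^{2 x}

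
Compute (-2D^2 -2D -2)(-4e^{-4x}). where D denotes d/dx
104 e^{- 4 x}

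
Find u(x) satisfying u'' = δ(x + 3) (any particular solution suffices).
\frac{|x + 3|}{2}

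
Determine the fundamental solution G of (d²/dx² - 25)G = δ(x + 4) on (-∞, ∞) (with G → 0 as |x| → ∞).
-\frac{e^{-5|x + 4|}}{10}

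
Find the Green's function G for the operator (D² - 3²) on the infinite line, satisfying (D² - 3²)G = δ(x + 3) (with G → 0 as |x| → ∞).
-\frac{e^{-3|x + 3|}}{6}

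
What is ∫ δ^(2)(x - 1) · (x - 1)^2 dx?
2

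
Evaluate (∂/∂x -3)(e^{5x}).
2 e^{5 x}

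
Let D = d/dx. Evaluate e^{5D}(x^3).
x^{3} + 15 x^{2} + 75 x + 125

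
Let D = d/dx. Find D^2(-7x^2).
-14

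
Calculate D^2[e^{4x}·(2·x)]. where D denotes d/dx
\left(32 x + 16\right) e^{4 x}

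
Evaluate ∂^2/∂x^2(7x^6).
210 x^{4}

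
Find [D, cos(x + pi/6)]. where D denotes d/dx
- \sin{\left(x + \frac{\pi}{6} \right)}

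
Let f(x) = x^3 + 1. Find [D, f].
3 x^{2}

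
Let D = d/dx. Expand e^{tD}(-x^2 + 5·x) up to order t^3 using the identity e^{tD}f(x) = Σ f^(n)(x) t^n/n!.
- t^{2} - t \left(2 x - 5\right) - x^{2} + 5 x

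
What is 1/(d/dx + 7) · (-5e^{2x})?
- \frac{5 e^{2 x}}{9}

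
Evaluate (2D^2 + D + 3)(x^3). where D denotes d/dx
3 x \left(x^{2} + x + 4\right)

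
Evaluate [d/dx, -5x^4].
- 20 x^{3}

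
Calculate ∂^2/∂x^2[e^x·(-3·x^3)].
- 3 x \left(x^{2} + 6 x + 6\right) e^{x}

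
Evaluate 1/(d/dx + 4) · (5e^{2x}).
\frac{5 e^{2 x}}{6}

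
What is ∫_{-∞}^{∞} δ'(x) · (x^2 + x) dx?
-1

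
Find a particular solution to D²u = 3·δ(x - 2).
\frac{3|x - 2|}{2}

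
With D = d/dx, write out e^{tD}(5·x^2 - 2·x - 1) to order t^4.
5 t^{2} + 2 t \left(5 x - 1\right) + 5 x^{2} - 2 x - 1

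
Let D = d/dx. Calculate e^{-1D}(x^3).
x^{3} - 3 x^{2} + 3 x - 1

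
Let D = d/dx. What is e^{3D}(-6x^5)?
- 6 x^{5} - 90 x^{4} - 540 x^{3} - 1620 x^{2} - 2430 x - 1458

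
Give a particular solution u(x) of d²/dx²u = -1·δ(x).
-\frac{|x|}{2}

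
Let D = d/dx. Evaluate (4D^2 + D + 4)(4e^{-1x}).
28 e^{- x}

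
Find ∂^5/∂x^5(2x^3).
0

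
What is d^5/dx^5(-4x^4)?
0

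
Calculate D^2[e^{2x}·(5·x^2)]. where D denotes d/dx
\left(20 x^{2} + 40 x + 10\right) e^{2 x}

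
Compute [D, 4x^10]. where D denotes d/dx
40 x^{9}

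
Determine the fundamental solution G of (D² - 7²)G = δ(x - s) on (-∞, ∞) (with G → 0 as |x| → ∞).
-\frac{e^{-7|x-s|}}{14}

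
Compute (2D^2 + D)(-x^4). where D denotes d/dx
4 x^{2} \left(- x - 6\right)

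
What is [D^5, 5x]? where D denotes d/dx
25D^{4}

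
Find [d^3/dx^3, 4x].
12\frac{d^{2}}{dx^{2}}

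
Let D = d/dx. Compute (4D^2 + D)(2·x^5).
10 x^{3} \left(x + 16\right)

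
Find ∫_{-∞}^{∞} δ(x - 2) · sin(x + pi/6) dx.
\sin{\left(\frac{\pi}{6} + 2 \right)}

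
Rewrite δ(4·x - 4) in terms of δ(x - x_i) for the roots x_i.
\frac{\delta(x - 1)}{4}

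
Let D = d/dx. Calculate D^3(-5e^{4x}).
- 320 e^{4 x}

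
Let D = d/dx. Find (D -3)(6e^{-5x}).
- 48 e^{- 5 x}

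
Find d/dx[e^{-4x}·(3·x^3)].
x^{2} \left(9 - 12 x\right) e^{- 4 x}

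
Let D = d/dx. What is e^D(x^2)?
x^{2} + 2 x + 1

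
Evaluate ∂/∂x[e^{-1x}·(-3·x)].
3 \left(x - 1\right) e^{- x}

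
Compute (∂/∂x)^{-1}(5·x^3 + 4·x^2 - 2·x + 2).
\frac{5 x^{4}}{4} + \frac{4 x^{3}}{3} - x^{2} + 2 x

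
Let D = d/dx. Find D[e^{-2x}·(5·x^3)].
x^{2} \left(15 - 10 x\right) e^{- 2 x}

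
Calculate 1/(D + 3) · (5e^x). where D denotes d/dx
\frac{5 e^{x}}{4}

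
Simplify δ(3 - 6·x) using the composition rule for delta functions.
\frac{\delta(x - 1/2)}{6}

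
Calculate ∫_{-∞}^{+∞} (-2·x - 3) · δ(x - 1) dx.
-5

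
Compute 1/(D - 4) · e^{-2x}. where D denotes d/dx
- \frac{e^{- 2 x}}{6}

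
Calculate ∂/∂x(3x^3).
9 x^{2}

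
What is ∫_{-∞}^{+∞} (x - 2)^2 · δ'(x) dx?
4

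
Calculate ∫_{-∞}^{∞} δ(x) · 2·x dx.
0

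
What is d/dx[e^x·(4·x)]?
4 \left(x + 1\right) e^{x}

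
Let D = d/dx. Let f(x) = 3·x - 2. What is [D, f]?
3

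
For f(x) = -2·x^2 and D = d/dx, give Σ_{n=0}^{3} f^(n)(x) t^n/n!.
- 2 t^{2} - 4 t x - 2 x^{2}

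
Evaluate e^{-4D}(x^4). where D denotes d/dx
x^{4} - 16 x^{3} + 96 x^{2} - 256 x + 256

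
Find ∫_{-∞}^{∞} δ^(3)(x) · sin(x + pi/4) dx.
\frac{\sqrt{2}}{2}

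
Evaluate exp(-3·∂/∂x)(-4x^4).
- 4 x^{4} + 48 x^{3} - 216 x^{2} + 432 x - 324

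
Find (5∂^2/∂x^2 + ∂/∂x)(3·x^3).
9 x \left(x + 10\right)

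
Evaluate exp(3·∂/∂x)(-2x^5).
- 2 x^{5} - 30 x^{4} - 180 x^{3} - 540 x^{2} - 810 x - 486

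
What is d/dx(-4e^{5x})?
- 20 e^{5 x}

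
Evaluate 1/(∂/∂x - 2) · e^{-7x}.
- \frac{e^{- 7 x}}{9}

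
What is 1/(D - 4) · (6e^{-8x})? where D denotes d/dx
- \frac{e^{- 8 x}}{2}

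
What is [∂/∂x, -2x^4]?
- 8 x^{3}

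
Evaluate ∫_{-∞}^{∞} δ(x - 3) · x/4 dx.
\frac{3}{4}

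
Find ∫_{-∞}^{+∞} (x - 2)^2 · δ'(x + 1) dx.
6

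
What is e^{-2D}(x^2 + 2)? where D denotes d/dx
x^{2} - 4 x + 6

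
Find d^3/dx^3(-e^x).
- e^{x}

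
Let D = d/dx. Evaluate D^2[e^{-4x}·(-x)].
8 \left(1 - 2 x\right) e^{- 4 x}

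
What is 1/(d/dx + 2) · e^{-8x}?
- \frac{e^{- 8 x}}{6}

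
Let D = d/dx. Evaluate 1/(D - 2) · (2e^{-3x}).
- \frac{2 e^{- 3 x}}{5}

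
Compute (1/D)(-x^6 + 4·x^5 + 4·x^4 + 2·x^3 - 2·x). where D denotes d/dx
- \frac{x^{7}}{7} + \frac{2 x^{6}}{3} + \frac{4 x^{5}}{5} + \frac{x^{4}}{2} - x^{2}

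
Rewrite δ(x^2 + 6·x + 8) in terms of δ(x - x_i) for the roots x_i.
\frac{\delta(x + 4) + \delta(x + 2)}{2}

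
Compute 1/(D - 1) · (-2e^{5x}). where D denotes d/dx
- \frac{e^{5 x}}{2}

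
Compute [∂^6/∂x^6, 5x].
30\frac{d^{5}}{dx^{5}}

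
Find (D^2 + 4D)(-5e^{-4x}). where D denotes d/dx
0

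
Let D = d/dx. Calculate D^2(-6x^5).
- 120 x^{3}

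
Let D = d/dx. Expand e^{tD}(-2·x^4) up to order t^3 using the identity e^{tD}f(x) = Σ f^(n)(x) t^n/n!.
2 x \left(- 4 t^{3} - 6 t^{2} x - 4 t x^{2} - x^{3}\right)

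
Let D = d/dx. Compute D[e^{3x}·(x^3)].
3 x^{2} \left(x + 1\right) e^{3 x}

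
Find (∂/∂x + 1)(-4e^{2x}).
- 12 e^{2 x}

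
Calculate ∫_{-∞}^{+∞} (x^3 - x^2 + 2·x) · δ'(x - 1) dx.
-3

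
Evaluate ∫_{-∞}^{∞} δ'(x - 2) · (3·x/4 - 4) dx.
- \frac{3}{4}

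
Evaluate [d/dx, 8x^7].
56 x^{6}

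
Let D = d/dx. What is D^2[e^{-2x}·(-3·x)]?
12 \left(1 - x\right) e^{- 2 x}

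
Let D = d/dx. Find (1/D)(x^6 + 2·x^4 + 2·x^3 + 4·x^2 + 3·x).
\frac{x^{7}}{7} + \frac{2 x^{5}}{5} + \frac{x^{4}}{2} + \frac{4 x^{3}}{3} + \frac{3 x^{2}}{2}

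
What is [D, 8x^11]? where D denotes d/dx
88 x^{10}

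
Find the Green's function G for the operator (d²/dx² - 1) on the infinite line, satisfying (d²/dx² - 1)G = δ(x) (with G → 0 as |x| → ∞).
-\frac{e^{-|x|}}{2}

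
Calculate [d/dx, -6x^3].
- 18 x^{2}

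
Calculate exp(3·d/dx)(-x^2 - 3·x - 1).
- x^{2} - 9 x - 19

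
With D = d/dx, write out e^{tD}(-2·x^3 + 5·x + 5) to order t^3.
- 2 t^{3} - 6 t^{2} x - t \left(6 x^{2} - 5\right) - 2 x^{3} + 5 x + 5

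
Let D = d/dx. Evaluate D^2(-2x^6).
- 60 x^{4}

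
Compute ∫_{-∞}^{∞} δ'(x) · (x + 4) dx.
-1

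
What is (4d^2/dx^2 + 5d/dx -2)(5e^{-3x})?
95 e^{- 3 x}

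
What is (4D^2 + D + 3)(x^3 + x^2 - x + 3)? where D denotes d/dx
3 x^{3} + 6 x^{2} + 23 x + 16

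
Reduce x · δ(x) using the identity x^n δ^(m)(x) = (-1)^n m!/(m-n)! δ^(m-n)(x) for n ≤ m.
0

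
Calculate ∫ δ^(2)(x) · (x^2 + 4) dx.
2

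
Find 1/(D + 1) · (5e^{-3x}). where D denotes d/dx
- \frac{5 e^{- 3 x}}{2}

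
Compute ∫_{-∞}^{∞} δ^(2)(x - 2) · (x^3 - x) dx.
12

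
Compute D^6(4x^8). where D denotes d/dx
80640 x^{2}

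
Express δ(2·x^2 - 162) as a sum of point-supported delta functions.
\frac{\delta(x - 9) + \delta(x + 9)}{36}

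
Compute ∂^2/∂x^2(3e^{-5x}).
75 e^{- 5 x}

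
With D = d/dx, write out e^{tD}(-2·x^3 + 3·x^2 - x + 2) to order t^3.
- 2 t^{3} - t^{2} \left(6 x - 3\right) - t \left(6 x^{2} - 6 x + 1\right) - 2 x^{3} + 3 x^{2} - x + 2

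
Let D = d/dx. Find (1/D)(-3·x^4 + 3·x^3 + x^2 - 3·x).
- \frac{3 x^{5}}{5} + \frac{3 x^{4}}{4} + \frac{x^{3}}{3} - \frac{3 x^{2}}{2}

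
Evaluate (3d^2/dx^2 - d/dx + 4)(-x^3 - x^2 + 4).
- 4 x^{3} - x^{2} - 16 x + 10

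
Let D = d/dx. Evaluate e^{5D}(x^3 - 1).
x^{3} + 15 x^{2} + 75 x + 124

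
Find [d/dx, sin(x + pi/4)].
\cos{\left(x + \frac{\pi}{4} \right)}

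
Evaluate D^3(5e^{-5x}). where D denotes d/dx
- 625 e^{- 5 x}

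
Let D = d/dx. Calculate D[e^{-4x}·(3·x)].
3 \left(1 - 4 x\right) e^{- 4 x}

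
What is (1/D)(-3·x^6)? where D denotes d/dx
- \frac{3 x^{7}}{7}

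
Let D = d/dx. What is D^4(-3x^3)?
0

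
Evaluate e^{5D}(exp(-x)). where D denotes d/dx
e^{- x - 5}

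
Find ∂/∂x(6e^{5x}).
30 e^{5 x}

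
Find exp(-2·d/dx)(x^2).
x^{2} - 4 x + 4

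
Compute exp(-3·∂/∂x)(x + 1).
x - 2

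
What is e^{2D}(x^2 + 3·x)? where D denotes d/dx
x^{2} + 7 x + 10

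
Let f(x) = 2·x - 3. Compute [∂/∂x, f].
2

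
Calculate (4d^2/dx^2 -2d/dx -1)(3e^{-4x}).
213 e^{- 4 x}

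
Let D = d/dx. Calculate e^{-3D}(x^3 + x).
x^{3} - 9 x^{2} + 28 x - 30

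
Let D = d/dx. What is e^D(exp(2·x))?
e^{2 x + 2}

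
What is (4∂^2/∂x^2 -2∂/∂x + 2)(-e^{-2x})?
- 22 e^{- 2 x}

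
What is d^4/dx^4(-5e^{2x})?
- 80 e^{2 x}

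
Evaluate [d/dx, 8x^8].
64 x^{7}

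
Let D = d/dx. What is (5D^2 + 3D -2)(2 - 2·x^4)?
4 x^{4} - 24 x^{3} - 120 x^{2} - 4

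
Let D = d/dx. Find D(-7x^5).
- 35 x^{4}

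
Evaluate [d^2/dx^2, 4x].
8\frac{d}{dx}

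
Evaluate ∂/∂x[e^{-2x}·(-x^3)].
x^{2} \left(2 x - 3\right) e^{- 2 x}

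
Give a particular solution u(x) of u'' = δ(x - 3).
\frac{|x - 3|}{2}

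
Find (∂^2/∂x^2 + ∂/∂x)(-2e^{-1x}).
0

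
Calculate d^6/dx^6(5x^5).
0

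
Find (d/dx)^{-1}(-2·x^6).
- \frac{2 x^{7}}{7}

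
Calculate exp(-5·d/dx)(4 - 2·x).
14 - 2 x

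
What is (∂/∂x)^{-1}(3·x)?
\frac{3 x^{2}}{2}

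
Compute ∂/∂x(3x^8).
24 x^{7}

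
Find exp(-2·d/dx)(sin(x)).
\sin{\left(x - 2 \right)}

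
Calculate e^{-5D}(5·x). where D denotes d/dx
5 x - 25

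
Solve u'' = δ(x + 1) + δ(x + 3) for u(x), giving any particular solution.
\frac{|x + 1|}{2} + \frac{|x + 3|}{2}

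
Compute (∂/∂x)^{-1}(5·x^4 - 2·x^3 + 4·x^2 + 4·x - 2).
x^{5} - \frac{x^{4}}{2} + \frac{4 x^{3}}{3} + 2 x^{2} - 2 x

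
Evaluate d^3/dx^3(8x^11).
7920 x^{8}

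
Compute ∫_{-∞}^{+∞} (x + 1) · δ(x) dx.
1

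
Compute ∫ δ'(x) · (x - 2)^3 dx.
-12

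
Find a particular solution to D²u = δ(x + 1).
\frac{|x + 1|}{2}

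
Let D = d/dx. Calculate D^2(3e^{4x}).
48 e^{4 x}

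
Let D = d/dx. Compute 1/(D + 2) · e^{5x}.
\frac{e^{5 x}}{7}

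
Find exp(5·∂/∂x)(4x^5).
4 x^{5} + 100 x^{4} + 1000 x^{3} + 5000 x^{2} + 12500 x + 12500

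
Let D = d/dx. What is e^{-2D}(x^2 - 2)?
x^{2} - 4 x + 2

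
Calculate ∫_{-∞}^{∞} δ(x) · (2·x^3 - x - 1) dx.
-1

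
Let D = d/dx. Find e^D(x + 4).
x + 5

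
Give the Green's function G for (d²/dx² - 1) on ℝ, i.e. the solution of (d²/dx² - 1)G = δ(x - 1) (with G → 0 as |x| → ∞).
-\frac{e^{-|x - 1|}}{2}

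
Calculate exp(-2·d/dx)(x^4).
x^{4} - 8 x^{3} + 24 x^{2} - 32 x + 16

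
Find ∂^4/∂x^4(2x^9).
6048 x^{5}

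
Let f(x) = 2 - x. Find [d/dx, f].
-1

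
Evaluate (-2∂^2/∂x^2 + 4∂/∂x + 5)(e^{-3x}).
- 25 e^{- 3 x}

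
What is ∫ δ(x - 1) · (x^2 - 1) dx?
0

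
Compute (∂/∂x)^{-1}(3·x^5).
\frac{x^{6}}{2}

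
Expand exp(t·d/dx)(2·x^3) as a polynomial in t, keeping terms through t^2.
2 x \left(3 t^{2} + 3 t x + x^{2}\right)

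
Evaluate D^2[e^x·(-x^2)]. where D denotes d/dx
\left(- x^{2} - 4 x - 2\right) e^{x}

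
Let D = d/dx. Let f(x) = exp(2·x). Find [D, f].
2 e^{2 x}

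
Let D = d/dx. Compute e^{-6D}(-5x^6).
- 5 x^{6} + 180 x^{5} - 2700 x^{4} + 21600 x^{3} - 97200 x^{2} + 233280 x - 233280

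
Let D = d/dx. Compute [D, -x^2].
- 2 x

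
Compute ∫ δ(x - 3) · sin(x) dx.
\sin{\left(3 \right)}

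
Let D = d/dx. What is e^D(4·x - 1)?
4 x + 3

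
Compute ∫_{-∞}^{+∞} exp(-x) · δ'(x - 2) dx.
e^{-2}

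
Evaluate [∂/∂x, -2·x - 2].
-2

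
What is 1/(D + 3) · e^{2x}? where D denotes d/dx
\frac{e^{2 x}}{5}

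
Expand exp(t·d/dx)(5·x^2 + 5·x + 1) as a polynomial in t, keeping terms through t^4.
5 t^{2} + 5 t \left(2 x + 1\right) + 5 x^{2} + 5 x + 1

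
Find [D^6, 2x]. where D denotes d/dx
12D^{5}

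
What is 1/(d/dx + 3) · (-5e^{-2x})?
- 5 e^{- 2 x}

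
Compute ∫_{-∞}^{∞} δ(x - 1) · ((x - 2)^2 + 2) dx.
3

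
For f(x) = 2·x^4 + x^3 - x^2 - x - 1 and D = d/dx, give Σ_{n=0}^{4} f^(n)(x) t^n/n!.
2 t^{4} + t^{3} \left(8 x + 1\right) + t^{2} \left(12 x^{2} + 3 x - 1\right) + t \left(8 x^{3} + 3 x^{2} - 2 x - 1\right) + 2 x^{4} + x^{3} - x^{2} - x - 1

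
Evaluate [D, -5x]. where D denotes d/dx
-5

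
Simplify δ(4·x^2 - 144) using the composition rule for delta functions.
\frac{\delta(x - 6) + \delta(x + 6)}{48}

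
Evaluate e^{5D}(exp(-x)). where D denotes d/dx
e^{- x - 5}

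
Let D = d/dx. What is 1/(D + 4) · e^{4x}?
\frac{e^{4 x}}{8}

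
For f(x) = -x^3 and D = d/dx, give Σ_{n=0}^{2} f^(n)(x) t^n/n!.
x \left(- 3 t^{2} - 3 t x - x^{2}\right)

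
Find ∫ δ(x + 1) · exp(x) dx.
e^{-1}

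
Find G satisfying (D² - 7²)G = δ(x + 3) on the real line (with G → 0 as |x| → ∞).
-\frac{e^{-7|x + 3|}}{14}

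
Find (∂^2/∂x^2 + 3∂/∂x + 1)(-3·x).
- 3 x - 9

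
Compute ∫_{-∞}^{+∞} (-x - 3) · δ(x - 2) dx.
-5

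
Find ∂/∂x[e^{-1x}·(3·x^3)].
3 x^{2} \left(3 - x\right) e^{- x}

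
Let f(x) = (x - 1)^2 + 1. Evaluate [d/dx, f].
2 x - 2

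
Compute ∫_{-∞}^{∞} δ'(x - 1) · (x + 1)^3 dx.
-12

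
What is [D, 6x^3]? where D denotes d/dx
18 x^{2}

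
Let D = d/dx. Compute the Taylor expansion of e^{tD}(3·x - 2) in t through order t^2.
3 t + 3 x - 2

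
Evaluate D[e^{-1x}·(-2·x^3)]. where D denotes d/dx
2 x^{2} \left(x - 3\right) e^{- x}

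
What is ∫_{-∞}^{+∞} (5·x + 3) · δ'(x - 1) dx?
-5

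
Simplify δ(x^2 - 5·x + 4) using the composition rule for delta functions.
\frac{\delta(x - 1) + \delta(x - 4)}{3}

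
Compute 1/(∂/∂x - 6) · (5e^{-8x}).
- \frac{5 e^{- 8 x}}{14}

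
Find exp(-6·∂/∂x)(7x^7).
7 x^{7} - 294 x^{6} + 5292 x^{5} - 52920 x^{4} + 317520 x^{3} - 1143072 x^{2} + 2286144 x - 1959552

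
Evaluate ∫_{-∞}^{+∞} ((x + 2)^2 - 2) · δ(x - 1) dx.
7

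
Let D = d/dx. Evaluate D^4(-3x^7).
- 2520 x^{3}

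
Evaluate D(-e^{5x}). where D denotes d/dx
- 5 e^{5 x}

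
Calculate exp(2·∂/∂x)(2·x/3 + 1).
\frac{2 x}{3} + \frac{7}{3}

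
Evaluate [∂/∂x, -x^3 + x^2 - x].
- 3 x^{2} + 2 x - 1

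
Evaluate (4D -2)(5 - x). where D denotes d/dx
2 x - 14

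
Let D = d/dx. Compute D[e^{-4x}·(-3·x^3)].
x^{2} \left(12 x - 9\right) e^{- 4 x}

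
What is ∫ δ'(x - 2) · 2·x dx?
-2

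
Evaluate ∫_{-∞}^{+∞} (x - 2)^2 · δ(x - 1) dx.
1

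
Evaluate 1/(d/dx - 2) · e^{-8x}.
- \frac{e^{- 8 x}}{10}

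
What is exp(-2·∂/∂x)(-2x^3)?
- 2 x^{3} + 12 x^{2} - 24 x + 16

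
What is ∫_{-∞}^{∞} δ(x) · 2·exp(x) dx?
2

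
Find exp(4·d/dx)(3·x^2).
3 x^{2} + 24 x + 48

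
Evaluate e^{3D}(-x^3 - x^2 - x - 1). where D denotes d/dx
- x^{3} - 10 x^{2} - 34 x - 40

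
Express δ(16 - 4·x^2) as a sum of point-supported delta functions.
\frac{\delta(x - 2) + \delta(x + 2)}{16}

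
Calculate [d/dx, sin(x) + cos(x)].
- \sin{\left(x \right)} + \cos{\left(x \right)}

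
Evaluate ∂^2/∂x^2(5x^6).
150 x^{4}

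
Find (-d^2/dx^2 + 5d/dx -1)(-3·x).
3 x - 15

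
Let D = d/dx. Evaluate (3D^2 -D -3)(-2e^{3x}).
- 42 e^{3 x}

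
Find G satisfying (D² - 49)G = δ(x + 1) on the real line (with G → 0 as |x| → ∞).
-\frac{e^{-7|x + 1|}}{14}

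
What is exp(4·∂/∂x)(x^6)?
x^{6} + 24 x^{5} + 240 x^{4} + 1280 x^{3} + 3840 x^{2} + 6144 x + 4096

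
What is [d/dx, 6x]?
6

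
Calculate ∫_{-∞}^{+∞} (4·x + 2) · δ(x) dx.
2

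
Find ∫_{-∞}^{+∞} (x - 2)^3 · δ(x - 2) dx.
0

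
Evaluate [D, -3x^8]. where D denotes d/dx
- 24 x^{7}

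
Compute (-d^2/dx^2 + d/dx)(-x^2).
2 - 2 x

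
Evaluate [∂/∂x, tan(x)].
\frac{1}{\cos^{2}{\left(x \right)}}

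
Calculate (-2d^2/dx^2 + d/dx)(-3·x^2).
12 - 6 x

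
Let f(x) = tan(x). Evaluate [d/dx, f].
\frac{1}{\cos^{2}{\left(x \right)}}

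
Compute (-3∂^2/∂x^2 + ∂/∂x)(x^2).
2 x - 6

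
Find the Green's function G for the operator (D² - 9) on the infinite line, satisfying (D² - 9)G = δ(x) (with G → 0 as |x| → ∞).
-\frac{e^{-3|x|}}{6}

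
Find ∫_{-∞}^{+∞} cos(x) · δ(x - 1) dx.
\cos{\left(1 \right)}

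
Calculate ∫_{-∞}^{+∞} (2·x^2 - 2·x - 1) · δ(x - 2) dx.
3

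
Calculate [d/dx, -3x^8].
- 24 x^{7}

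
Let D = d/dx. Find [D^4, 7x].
28D^{3}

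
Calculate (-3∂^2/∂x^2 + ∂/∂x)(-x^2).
6 - 2 x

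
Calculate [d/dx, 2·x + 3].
2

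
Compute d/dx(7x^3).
21 x^{2}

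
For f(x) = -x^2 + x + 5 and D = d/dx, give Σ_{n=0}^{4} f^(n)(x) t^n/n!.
- t^{2} - t \left(2 x - 1\right) - x^{2} + x + 5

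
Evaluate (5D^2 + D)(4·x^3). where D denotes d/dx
12 x \left(x + 10\right)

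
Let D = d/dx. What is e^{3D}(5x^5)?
5 x^{5} + 75 x^{4} + 450 x^{3} + 1350 x^{2} + 2025 x + 1215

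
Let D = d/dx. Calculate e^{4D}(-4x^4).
- 4 x^{4} - 64 x^{3} - 384 x^{2} - 1024 x - 1024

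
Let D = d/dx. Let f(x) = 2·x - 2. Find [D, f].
2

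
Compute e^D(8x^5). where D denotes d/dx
8 x^{5} + 40 x^{4} + 80 x^{3} + 80 x^{2} + 40 x + 8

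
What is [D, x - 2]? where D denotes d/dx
1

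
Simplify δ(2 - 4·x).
\frac{\delta(x - 1/2)}{4}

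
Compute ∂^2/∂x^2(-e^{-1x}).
- e^{- x}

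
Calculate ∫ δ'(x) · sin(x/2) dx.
- \frac{1}{2}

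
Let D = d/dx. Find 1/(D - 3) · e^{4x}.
e^{4 x}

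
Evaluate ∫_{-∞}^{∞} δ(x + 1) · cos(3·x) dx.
\cos{\left(3 \right)}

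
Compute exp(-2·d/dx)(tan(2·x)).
\tan{\left(2 x - 4 \right)}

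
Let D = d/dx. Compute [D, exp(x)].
e^{x}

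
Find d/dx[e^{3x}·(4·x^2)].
4 x \left(3 x + 2\right) e^{3 x}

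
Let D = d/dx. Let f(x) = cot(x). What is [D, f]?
- \frac{1}{\sin^{2}{\left(x \right)}}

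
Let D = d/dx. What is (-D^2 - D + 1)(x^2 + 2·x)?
x^{2} - 4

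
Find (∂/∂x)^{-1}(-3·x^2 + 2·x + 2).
- x^{3} + x^{2} + 2 x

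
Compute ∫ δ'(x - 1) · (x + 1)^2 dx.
-4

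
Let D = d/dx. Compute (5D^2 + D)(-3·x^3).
9 x \left(- x - 10\right)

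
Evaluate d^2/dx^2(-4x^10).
- 360 x^{8}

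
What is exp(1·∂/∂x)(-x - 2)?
- x - 3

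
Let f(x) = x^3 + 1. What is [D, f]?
3 x^{2}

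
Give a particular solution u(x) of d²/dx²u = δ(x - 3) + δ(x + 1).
\frac{|x - 3|}{2} + \frac{|x + 1|}{2}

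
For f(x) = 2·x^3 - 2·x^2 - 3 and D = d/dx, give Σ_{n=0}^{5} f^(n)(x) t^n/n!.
2 t^{3} + t^{2} \left(6 x - 2\right) + 2 t x \left(3 x - 2\right) + 2 x^{3} - 2 x^{2} - 3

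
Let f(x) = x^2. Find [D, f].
2 x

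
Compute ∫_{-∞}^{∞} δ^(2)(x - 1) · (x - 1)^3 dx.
0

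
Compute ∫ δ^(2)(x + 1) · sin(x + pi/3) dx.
- \cos{\left(\frac{\pi}{6} + 1 \right)}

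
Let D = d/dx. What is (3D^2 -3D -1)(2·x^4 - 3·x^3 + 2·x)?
- 2 x^{4} - 21 x^{3} + 99 x^{2} - 56 x - 6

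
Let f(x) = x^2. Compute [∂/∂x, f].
2 x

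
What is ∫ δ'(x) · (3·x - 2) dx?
-3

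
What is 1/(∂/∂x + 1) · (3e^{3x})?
\frac{3 e^{3 x}}{4}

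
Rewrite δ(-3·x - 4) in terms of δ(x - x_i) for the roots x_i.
\frac{\delta(x + 4/3)}{3}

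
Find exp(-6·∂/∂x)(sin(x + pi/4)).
\sin{\left(x - 6 + \frac{\pi}{4} \right)}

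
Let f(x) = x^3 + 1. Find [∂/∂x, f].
3 x^{2}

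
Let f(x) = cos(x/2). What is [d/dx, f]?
- \frac{\sin{\left(\frac{x}{2} \right)}}{2}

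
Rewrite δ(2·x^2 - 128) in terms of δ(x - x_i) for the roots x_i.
\frac{\delta(x - 8) + \delta(x + 8)}{32}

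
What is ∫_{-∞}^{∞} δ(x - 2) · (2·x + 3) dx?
7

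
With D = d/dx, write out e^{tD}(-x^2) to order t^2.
- t^{2} - 2 t x - x^{2}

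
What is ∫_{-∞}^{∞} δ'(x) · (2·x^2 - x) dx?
1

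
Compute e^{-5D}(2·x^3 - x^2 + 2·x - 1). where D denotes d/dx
2 x^{3} - 31 x^{2} + 162 x - 286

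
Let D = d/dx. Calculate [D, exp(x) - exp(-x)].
2 \cosh{\left(x \right)}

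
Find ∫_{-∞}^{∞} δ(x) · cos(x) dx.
1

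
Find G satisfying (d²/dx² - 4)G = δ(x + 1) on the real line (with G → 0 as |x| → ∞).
-\frac{e^{-2|x + 1|}}{4}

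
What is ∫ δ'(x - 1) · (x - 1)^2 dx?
0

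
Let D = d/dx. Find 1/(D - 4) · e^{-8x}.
- \frac{e^{- 8 x}}{12}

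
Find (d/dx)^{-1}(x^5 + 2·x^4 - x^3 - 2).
\frac{x^{6}}{6} + \frac{2 x^{5}}{5} - \frac{x^{4}}{4} - 2 x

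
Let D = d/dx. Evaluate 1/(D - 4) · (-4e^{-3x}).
\frac{4 e^{- 3 x}}{7}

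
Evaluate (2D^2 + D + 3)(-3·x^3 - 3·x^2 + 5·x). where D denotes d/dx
- 9 x^{3} - 18 x^{2} - 27 x - 7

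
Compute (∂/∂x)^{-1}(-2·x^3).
- \frac{x^{4}}{2}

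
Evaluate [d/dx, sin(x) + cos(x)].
- \sin{\left(x \right)} + \cos{\left(x \right)}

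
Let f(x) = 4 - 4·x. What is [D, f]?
-4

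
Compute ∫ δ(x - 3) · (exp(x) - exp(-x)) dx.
2 \sinh{\left(3 \right)}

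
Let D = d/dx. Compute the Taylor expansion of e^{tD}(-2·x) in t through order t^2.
- 2 t - 2 x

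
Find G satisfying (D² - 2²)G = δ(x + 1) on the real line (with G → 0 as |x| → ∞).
-\frac{e^{-2|x + 1|}}{4}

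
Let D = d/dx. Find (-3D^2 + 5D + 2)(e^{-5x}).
- 98 e^{- 5 x}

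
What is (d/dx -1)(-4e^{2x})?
- 4 e^{2 x}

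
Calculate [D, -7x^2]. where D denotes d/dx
- 14 x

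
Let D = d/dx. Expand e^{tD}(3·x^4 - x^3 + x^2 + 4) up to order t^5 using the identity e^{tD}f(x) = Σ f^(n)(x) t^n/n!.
3 t^{4} + t^{3} \left(12 x - 1\right) + t^{2} \left(18 x^{2} - 3 x + 1\right) + t x \left(12 x^{2} - 3 x + 2\right) + 3 x^{4} - x^{3} + x^{2} + 4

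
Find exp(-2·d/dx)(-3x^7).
- 3 x^{7} + 42 x^{6} - 252 x^{5} + 840 x^{4} - 1680 x^{3} + 2016 x^{2} - 1344 x + 384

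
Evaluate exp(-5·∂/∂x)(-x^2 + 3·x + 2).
- x^{2} + 13 x - 38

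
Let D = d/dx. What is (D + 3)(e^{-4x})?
- e^{- 4 x}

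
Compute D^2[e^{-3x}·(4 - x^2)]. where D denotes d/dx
\left(- 9 x^{2} + 12 x + 34\right) e^{- 3 x}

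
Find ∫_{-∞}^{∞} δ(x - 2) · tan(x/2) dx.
\tan{\left(1 \right)}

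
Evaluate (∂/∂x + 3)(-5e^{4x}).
- 35 e^{4 x}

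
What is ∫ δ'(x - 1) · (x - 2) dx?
-1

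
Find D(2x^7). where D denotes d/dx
14 x^{6}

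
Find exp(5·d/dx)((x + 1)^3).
x^{3} + 18 x^{2} + 108 x + 216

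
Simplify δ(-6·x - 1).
\frac{\delta(x + 1/6)}{6}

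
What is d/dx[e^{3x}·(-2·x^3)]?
6 x^{2} \left(- x - 1\right) e^{3 x}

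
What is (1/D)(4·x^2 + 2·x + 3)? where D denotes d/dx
\frac{4 x^{3}}{3} + x^{2} + 3 x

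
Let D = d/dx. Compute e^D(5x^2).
5 x^{2} + 10 x + 5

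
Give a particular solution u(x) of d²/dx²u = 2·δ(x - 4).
|x - 4|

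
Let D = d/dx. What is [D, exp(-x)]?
- e^{- x}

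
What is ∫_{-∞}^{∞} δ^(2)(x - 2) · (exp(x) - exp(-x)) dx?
2 \sinh{\left(2 \right)}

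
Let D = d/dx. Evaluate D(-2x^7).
- 14 x^{6}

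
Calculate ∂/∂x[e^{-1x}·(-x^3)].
x^{2} \left(x - 3\right) e^{- x}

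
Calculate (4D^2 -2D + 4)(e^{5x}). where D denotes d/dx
94 e^{5 x}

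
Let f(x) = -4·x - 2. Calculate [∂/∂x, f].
-4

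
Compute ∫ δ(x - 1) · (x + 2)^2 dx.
9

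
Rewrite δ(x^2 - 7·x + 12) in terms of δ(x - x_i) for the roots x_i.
\frac{\delta(x - 4) + \delta(x - 3)}{1}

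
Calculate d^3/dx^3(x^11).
990 x^{8}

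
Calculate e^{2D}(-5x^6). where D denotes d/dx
- 5 x^{6} - 60 x^{5} - 300 x^{4} - 800 x^{3} - 1200 x^{2} - 960 x - 320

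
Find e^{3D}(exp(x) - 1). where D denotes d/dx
e^{x + 3} - 1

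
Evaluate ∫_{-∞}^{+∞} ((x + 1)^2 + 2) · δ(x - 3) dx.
18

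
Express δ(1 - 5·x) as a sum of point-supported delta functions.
\frac{\delta(x - 1/5)}{5}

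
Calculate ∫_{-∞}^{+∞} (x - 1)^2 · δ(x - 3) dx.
4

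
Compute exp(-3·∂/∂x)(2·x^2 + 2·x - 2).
2 x^{2} - 10 x + 10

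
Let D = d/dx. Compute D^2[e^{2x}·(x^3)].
2 x \left(2 x^{2} + 6 x + 3\right) e^{2 x}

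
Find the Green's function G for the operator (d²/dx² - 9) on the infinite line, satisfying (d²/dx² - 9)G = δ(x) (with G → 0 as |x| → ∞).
-\frac{e^{-3|x|}}{6}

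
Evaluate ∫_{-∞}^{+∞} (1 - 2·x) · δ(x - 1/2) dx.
0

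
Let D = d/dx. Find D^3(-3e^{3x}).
- 81 e^{3 x}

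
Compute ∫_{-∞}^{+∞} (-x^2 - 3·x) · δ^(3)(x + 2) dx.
0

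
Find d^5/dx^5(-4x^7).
- 10080 x^{2}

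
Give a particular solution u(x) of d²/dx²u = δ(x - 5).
\frac{|x - 5|}{2}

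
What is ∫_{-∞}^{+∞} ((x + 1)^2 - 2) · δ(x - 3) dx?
14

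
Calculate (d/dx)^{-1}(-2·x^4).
- \frac{2 x^{5}}{5}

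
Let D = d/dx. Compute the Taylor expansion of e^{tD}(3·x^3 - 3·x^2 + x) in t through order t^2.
t^{2} \left(9 x - 3\right) + t \left(9 x^{2} - 6 x + 1\right) + 3 x^{3} - 3 x^{2} + x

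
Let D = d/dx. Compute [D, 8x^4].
32 x^{3}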